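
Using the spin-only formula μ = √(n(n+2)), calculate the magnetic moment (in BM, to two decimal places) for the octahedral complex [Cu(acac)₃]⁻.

1.73 BM

Each acac⁻ contributes -1; 3 × (-1) = -3. With overall charge -1, Cu is in the +2 oxidation state.
Cu sits in group 11; removing 2 electrons leaves Cu²⁺ with 11 − 2 = 9 d electrons.
For octahedral d⁹ the high- and low-spin configurations coincide.
Configuration: t2g^6 e_g^3 → 1 unpaired electron.
μ(spin-only) = √[1(1+2)] = √3 ≈ 1.73 BM.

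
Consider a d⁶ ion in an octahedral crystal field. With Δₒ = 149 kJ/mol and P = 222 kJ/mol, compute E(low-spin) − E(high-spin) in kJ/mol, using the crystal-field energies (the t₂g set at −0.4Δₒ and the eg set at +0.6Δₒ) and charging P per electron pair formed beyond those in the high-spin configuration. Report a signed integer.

146

High-spin: t₂g⁴ eg², CFSE = -0.4Δₒ = -60 kJ/mol.
Low-spin t₂g⁶ eg⁰ gives -2.4Δₒ = -358 kJ/mol, but forming 2 extra pairs costs 2P = 444 kJ/mol, so E(LS) = -358 + 444 = 86 kJ/mol.
E(LS) − E(HS) = 86 − (-60) = 146 kJ/mol.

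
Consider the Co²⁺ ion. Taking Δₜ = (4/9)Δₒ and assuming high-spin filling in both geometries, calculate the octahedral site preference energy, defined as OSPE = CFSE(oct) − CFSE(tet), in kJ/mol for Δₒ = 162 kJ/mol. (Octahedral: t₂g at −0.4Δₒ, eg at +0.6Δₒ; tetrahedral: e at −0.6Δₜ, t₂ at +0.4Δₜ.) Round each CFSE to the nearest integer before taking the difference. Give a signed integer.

Co²⁺: group 9, so d-count = 9 − 2 = 7.
Octahedral (high-spin): t₂g⁵ eg², CFSE = 5(−0.4) + 2(+0.6) = -0.8Δₒ = -0.8 × 162 = -130 kJ/mol.
Tetrahedral e⁴ t₂³ gives -1.2Δₜ = -1.2 × (4/9) × 162 = -86 kJ/mol.
OSPE = CFSE(oct) − CFSE(tet) = -130 − (-86) = -44 kJ/mol.

-44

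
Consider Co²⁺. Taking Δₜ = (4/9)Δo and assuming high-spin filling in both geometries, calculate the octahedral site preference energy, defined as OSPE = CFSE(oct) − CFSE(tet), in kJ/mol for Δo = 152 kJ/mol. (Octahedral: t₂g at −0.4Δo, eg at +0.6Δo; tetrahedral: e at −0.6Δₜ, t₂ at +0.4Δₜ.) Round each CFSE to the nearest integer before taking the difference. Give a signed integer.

-41

Co sits in group 9; removing 2 electrons leaves Co²⁺ with 9 − 2 = 7 d electrons.
In an octahedral site d⁷ (HS) is t2g^5 e_g^2, giving CFSE(oct) = -0.8Δo = -122 kJ/mol.
Tetrahedral: e^4 t2^3, CFSE = 4(−0.6) + 3(+0.4) = -1.2Δₜ = -1.2 × (4/9) × 152 = -81 kJ/mol.
Subtracting, OSPE = -122 − (-81) = -41 kJ/mol.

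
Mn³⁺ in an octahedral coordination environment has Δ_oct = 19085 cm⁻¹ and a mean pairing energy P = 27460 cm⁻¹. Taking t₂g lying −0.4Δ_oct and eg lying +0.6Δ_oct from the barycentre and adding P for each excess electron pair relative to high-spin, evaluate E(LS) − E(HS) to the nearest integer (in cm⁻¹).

8375

Mn³⁺: group 7, so d-count = 7 − 3 = 4.
High-spin: t₂g³ eg¹, CFSE = -0.6Δ_oct = -11451 cm⁻¹.
Low-spin: t₂g⁴ eg⁰, orbital CFSE = -1.6Δ_oct = -30536 cm⁻¹; plus 1 excess pair × P = +27460 cm⁻¹; total -3076 cm⁻¹.
E(LS) − E(HS) = -3076 − (-11451) = 8375 cm⁻¹.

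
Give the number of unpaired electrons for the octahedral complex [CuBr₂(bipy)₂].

Ligand charges: 2×(-1) from Br⁻ and 2×(+0) from bipy sum to -2; with overall charge +0, Cu is +2.
Cu sits in group 11; removing 2 electrons leaves Cu²⁺ with 11 − 2 = 9 d electrons.
Configuration: t₂g⁶ eg³, giving 1 unpaired electron.

1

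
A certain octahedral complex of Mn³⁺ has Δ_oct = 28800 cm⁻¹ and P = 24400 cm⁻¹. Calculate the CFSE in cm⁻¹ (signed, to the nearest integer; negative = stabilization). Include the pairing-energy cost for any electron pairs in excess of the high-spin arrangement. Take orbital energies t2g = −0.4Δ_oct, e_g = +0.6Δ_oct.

Mn³⁺: group 7, so d-count = 7 − 3 = 4.
Since Δ_oct = 28800 cm⁻¹ > P = 24400 cm⁻¹, the complex adopts the low-spin configuration.
Configuration: t2g^4 e_g^0.
Orbital CFSE = -1.6Δ_oct = -1.6 × 28800 = -46080 cm⁻¹.
Excess pairs vs high-spin: 1 − 0 = 1; pairing cost = +24400 cm⁻¹.
Net CFSE = -46080 + 24400 = -21680 cm⁻¹.

-21680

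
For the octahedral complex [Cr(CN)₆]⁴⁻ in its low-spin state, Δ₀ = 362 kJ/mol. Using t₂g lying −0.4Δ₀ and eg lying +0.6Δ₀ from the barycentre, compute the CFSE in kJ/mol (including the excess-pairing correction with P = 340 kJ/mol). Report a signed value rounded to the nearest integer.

-239

Each CN⁻ contributes -1; 6 × (-1) = -6. With overall charge -4, Cr is in the +2 oxidation state.
Cr is in group 6, so Cr²⁺ is d⁴ (6 − 2 = 4).
The d⁴ electrons fill as t₂g⁴ eg⁰.
CFSE(orbital) = 4×(-0.4Δ₀) + 0×(0.6Δ₀) = -1.6Δ₀; with Δ₀ = 362 kJ/mol that is -579 kJ/mol.
Pairing penalty: 1 pair vs 0 in the high-spin reference → 1 extra × P = 340 kJ/mol.
Overall CFSE = -579 + 340 = -239 kJ/mol.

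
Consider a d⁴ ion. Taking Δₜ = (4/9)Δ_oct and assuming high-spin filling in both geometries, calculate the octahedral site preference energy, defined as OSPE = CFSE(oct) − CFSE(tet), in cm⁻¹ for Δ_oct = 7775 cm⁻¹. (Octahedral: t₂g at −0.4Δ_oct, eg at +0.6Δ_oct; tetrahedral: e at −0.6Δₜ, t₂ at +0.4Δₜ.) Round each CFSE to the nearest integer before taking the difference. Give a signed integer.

Octahedral (high-spin): t2g^3 e_g^1, CFSE = 3(−0.4) + 1(+0.6) = -0.6Δ_oct = -0.6 × 7775 = -4665 cm⁻¹.
Tetrahedral: e^2 t2^2, CFSE = 2(−0.6) + 2(+0.4) = -0.4Δₜ = -0.4 × (4/9) × 7775 = -1382 cm⁻¹.
OSPE = CFSE(oct) − CFSE(tet) = -4665 − (-1382) = -3283 cm⁻¹.

-3283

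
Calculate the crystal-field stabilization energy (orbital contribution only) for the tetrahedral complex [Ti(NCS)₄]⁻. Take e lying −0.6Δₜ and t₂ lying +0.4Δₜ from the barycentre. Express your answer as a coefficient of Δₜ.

-0.6 Δₜ

Each NCS⁻ contributes -1; 4 × (-1) = -4. With overall charge -1, Ti is in the +3 oxidation state.
Ti³⁺: group 4, so d-count = 4 − 3 = 1.
Tetrahedral splitting is small, so the complex is high-spin.
Configuration: e¹ t₂⁰.
CFSE = 1(-0.6Δₜ) + 0(0.4Δₜ) = -0.6Δₜ + 0.0Δₜ = -0.6Δₜ.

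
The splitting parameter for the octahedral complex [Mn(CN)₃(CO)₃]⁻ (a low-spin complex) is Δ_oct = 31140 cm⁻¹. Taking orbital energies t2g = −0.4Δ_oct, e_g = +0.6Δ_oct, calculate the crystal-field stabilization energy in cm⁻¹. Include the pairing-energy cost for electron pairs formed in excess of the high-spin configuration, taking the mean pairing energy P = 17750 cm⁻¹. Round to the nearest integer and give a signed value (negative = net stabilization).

-26780

Ligand charges: 3×(-1) from CN⁻ and 3×(+0) from CO sum to -3; with overall charge -1, Mn is +2.
Mn sits in group 7; removing 2 electrons leaves Mn²⁺ with 7 − 2 = 5 d electrons.
Electron filling gives t2g^5 e_g^0.
The orbital stabilization is -2.0Δ_oct = -2.0 × 31140 = -62280 cm⁻¹.
High-spin d⁵ would be t2g^3 e_g^2 with 0 pairs; low-spin has 2, so 2 excess pairs cost +2P = +35500 cm⁻¹.
Combining: -62280 + 35500 = -26780 cm⁻¹.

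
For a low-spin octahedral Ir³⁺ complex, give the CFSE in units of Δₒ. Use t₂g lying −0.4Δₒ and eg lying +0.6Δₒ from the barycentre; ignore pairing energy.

-2.4 Δₒ

Group 9 minus oxidation state +3 gives a d⁶ configuration for Ir³⁺.
Configuration: t₂g⁶ eg⁰.
CFSE = 6(-0.4Δₒ) + 0(0.6Δₒ) = -2.4Δₒ + 0.0Δₒ = -2.4Δₒ.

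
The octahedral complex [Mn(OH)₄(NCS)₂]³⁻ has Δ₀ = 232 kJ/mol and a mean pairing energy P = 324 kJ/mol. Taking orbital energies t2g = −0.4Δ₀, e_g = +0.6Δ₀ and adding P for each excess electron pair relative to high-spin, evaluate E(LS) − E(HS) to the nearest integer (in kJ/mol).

Ligand charges: 4×(-1) from OH⁻ and 2×(-1) from NCS⁻ sum to -6; with overall charge -3, Mn is +3.
Group 7 minus oxidation state +3 gives a d⁴ configuration for Mn³⁺.
High-spin: t2g^3 e_g^1, CFSE = -0.6Δ₀ = -139 kJ/mol.
Low-spin t2g^4 e_g^0 gives -1.6Δ₀ = -371 kJ/mol, but forming 1 extra pair costs 1P = 324 kJ/mol, so E(LS) = -371 + 324 = -47 kJ/mol.
The difference is -47 − (-139) = 92 kJ/mol, so high-spin lies lower.

92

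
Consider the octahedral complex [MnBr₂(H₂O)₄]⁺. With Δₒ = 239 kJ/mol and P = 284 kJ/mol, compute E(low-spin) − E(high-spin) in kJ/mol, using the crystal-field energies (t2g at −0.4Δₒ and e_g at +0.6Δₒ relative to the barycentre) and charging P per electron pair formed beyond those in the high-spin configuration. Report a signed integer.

Ligand charges: 2×(-1) from Br⁻ and 4×(+0) from H₂O sum to -2; with overall charge +1, Mn is +3.
Mn sits in group 7; removing 3 electrons leaves Mn³⁺ with 7 − 3 = 4 d electrons.
High-spin: t2g^3 e_g^1, CFSE = -0.6Δₒ = -143 kJ/mol.
For low-spin the configuration is t2g^4 e_g^0: orbital energy -1.6 × 239 = -382 kJ/mol, and 1 additional pair relative to high-spin adds 284 kJ/mol, giving -98 kJ/mol.
E(LS) − E(HS) = -98 − (-143) = 45 kJ/mol.

45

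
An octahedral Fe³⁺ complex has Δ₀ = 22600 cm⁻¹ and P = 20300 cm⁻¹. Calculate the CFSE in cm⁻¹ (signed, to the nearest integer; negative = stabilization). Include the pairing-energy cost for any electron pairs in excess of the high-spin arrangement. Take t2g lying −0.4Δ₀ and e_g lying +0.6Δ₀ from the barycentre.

-4600

Fe sits in group 8; removing 3 electrons leaves Fe³⁺ with 8 − 3 = 5 d electrons.
Here Δ₀ > P (22600 > 20300), so the low-spin state is favoured.
Configuration: t2g^5 e_g^0.
Orbital CFSE = -2.0Δ₀ = -2.0 × 22600 = -45200 cm⁻¹.
Excess pairs vs high-spin: 2 − 0 = 2; pairing cost = +40600 cm⁻¹.
Net CFSE = -45200 + 40600 = -4600 cm⁻¹.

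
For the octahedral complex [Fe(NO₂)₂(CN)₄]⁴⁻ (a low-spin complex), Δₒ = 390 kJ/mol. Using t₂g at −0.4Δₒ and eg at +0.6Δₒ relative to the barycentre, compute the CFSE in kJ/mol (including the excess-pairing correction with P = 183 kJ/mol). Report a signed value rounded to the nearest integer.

-570

Ligand charges: 2×(-1) from NO₂⁻ and 4×(-1) from CN⁻ sum to -6; with overall charge -4, Fe is +2.
Fe sits in group 8; removing 2 electrons leaves Fe²⁺ with 8 − 2 = 6 d electrons.
Configuration: t₂g⁶ eg⁰.
CFSE(orbital) = 6×(-0.4Δₒ) + 0×(0.6Δₒ) = -2.4Δₒ; with Δₒ = 390 kJ/mol that is -936 kJ/mol.
Relative to high-spin t₂g⁴ eg² (1 paired), the low-spin configuration has 2 additional pairs, contributing +2 × 183 = +366 kJ/mol.
Net CFSE = -936 + 366 = -570 kJ/mol.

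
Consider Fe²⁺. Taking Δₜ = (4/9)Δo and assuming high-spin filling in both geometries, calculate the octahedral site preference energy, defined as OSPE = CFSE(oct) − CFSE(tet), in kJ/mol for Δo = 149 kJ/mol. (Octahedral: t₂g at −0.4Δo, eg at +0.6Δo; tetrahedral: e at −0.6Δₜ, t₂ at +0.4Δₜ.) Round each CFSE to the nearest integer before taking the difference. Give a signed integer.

-20

Fe sits in group 8; removing 2 electrons leaves Fe²⁺ with 8 − 2 = 6 d electrons.
Octahedral high-spin t₂g⁴ eg²: CFSE = -0.4 × 149 = -60 kJ/mol.
Tetrahedral: e³ t₂³, CFSE = 3(−0.6) + 3(+0.4) = -0.6Δₜ = -0.6 × (4/9) × 149 = -40 kJ/mol.
OSPE = -60 − (-40) = -20 kJ/mol.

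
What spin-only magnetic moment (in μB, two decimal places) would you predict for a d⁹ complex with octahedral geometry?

Configuration: t₂g⁶ eg³ → 1 unpaired electron.
μ(spin-only) = √[1(1+2)] = √3 ≈ 1.73 μB.

1.73 μB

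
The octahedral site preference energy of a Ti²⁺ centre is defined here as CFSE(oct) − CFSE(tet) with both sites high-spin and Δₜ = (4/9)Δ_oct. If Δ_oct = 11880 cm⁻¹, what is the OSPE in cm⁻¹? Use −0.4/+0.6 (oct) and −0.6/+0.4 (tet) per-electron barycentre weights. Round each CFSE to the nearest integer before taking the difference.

-3168

Ti sits in group 4; removing 2 electrons leaves Ti²⁺ with 4 − 2 = 2 d electrons.
Octahedral high-spin t₂g² eg⁰: CFSE = -0.8 × 11880 = -9504 cm⁻¹.
In a tetrahedral site the filling is e² t₂⁰: CFSE(tet) = -1.2Δₜ = -1.2 × (4/9)(11880) = -6336 cm⁻¹.
Subtracting, OSPE = -9504 − (-6336) = -3168 cm⁻¹.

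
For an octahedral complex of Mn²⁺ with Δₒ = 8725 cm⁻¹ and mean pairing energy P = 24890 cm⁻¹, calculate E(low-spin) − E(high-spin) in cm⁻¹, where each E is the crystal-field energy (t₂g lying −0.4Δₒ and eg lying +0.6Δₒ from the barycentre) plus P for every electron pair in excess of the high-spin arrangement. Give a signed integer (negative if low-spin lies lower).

32330

Mn is in group 7, so Mn²⁺ is d⁵ (7 − 2 = 5).
In the high-spin limit (t₂g³ eg²) the orbital term is 0.0Δₒ = 0 cm⁻¹, with no excess pairing.
Low-spin t₂g⁵ eg⁰ gives -2.0Δₒ = -17450 cm⁻¹, but forming 2 extra pairs costs 2P = 49780 cm⁻¹, so E(LS) = -17450 + 49780 = 32330 cm⁻¹.
The difference is 32330 − (0) = 32330 cm⁻¹, so high-spin lies lower.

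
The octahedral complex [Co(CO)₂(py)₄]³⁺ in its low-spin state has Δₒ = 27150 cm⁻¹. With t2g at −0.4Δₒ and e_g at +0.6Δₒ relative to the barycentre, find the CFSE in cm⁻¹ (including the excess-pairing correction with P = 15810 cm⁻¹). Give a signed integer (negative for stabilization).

-33540

Ligand charges: 2×(+0) from CO and 4×(+0) from py sum to +0; with overall charge +3, Co is +3.
Co³⁺: group 9, so d-count = 9 − 3 = 6.
Electron filling gives t2g^6 e_g^0.
Orbital CFSE = 6(-0.4) + 0(0.6) = -2.4Δₒ = -2.4 × 27150 = -65160 cm⁻¹.
Relative to high-spin t2g^4 e_g^2 (1 paired), the low-spin configuration has 2 additional pairs, contributing +2 × 15810 = +31620 cm⁻¹.
Net CFSE = -65160 + 31620 = -33540 cm⁻¹.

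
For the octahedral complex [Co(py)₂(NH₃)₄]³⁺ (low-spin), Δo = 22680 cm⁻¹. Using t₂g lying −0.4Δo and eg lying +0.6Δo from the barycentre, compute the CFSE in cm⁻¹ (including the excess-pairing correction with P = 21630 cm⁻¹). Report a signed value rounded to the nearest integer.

Ligand charges: 2×(+0) from py and 4×(+0) from NH₃ sum to +0; with overall charge +3, Co is +3.
Co³⁺: group 9, so d-count = 9 − 3 = 6.
Configuration: t₂g⁶ eg⁰.
CFSE(orbital) = 6×(-0.4Δo) + 0×(0.6Δo) = -2.4Δo; with Δo = 22680 cm⁻¹ that is -54432 cm⁻¹.
Relative to high-spin t₂g⁴ eg² (1 paired), the low-spin configuration has 2 additional pairs, contributing +2 × 21630 = +43260 cm⁻¹.
Net CFSE = -54432 + 43260 = -11172 cm⁻¹.

-11172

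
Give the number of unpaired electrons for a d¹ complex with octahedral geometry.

Configuration: t₂g¹ eg⁰, giving 1 unpaired electron.

1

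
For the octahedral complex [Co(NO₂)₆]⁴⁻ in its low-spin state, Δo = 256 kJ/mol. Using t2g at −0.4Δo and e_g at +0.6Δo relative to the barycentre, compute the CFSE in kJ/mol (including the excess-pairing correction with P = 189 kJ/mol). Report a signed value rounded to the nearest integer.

Each NO₂⁻ contributes -1; 6 × (-1) = -6. With overall charge -4, Co is in the +2 oxidation state.
Group 9 minus oxidation state +2 gives a d⁷ configuration for Co²⁺.
The d⁷ electrons fill as t2g^6 e_g^1.
The orbital stabilization is -1.8Δo = -1.8 × 256 = -461 kJ/mol.
Pairing penalty: 3 pairs vs 2 in the high-spin reference → 1 extra × P = 189 kJ/mol.
Combining: -461 + 189 = -272 kJ/mol.

-272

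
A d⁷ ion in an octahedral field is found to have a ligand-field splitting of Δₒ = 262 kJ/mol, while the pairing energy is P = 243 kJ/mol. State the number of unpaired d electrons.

Since Δₒ = 262 kJ/mol > P = 243 kJ/mol, the complex adopts the low-spin configuration.
That gives t2g^6 e_g^1.
Unpaired electrons: 1.

1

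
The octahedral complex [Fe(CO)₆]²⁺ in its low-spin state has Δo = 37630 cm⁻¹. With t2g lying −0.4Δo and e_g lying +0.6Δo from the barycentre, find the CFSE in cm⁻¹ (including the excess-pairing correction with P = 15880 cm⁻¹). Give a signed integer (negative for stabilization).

-58552

CO is neutral, so the +2 overall charge sits on Fe: oxidation state +2.
Fe is in group 8, so Fe²⁺ is d⁶ (8 − 2 = 6).
The d⁶ electrons fill as t2g^6 e_g^0.
CFSE(orbital) = 6×(-0.4Δo) + 0×(0.6Δo) = -2.4Δo; with Δo = 37630 cm⁻¹ that is -90312 cm⁻¹.
Pairing penalty: 3 pairs vs 1 in the high-spin reference → 2 extra × P = 31760 cm⁻¹.
Combining: -90312 + 31760 = -58552 cm⁻¹.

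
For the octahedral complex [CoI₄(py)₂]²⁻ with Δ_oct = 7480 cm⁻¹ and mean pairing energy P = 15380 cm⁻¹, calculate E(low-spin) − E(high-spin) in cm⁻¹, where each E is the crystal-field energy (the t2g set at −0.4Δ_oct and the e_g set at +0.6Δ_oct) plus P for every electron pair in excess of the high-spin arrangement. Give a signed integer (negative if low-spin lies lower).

7900

Ligand charges: 4×(-1) from I⁻ and 2×(+0) from py sum to -4; with overall charge -2, Co is +2.
Group 9 minus oxidation state +2 gives a d⁷ configuration for Co²⁺.
In the high-spin limit (t2g^5 e_g^2) the orbital term is -0.8Δ_oct = -5984 cm⁻¹, with no excess pairing.
Low-spin t2g^6 e_g^1 gives -1.8Δ_oct = -13464 cm⁻¹, but forming 1 extra pair costs 1P = 15380 cm⁻¹, so E(LS) = -13464 + 15380 = 1916 cm⁻¹.
E(LS) − E(HS) = 1916 − (-5984) = 7900 cm⁻¹.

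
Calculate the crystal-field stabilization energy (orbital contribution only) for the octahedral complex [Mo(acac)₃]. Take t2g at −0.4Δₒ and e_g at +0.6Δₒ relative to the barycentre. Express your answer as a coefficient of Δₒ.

-1.2 Δₒ

Each acac⁻ contributes -1; 3 × (-1) = -3. With overall charge +0, Mo is in the +3 oxidation state.
Mo³⁺: group 6, so d-count = 6 − 3 = 3.
Configuration: t2g^3 e_g^0.
CFSE = 3(-0.4Δₒ) + 0(0.6Δₒ) = -1.2Δₒ + 0.0Δₒ = -1.2Δₒ.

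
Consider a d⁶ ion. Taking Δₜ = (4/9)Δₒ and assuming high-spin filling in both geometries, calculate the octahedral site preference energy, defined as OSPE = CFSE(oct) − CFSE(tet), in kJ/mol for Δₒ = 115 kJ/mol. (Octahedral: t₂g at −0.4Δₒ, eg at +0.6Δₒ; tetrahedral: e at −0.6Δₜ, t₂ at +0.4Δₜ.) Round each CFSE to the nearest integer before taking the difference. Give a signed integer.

Octahedral high-spin t2g^4 e_g^2: CFSE = -0.4 × 115 = -46 kJ/mol.
Tetrahedral: e^3 t2^3, CFSE = 3(−0.6) + 3(+0.4) = -0.6Δₜ = -0.6 × (4/9) × 115 = -31 kJ/mol.
OSPE = -46 − (-31) = -15 kJ/mol.

-15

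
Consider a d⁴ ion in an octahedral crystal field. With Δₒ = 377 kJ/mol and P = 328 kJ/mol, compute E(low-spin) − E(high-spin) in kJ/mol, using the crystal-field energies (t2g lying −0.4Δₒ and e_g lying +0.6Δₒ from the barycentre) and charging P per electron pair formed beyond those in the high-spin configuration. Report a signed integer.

-49

In the high-spin limit (t2g^3 e_g^1) the orbital term is -0.6Δₒ = -226 kJ/mol, with no excess pairing.
Low-spin: t2g^4 e_g^0, orbital CFSE = -1.6Δₒ = -603 kJ/mol; plus 1 excess pair × P = +328 kJ/mol; total -275 kJ/mol.
Thus E(LS) − E(HS) = -49 kJ/mol.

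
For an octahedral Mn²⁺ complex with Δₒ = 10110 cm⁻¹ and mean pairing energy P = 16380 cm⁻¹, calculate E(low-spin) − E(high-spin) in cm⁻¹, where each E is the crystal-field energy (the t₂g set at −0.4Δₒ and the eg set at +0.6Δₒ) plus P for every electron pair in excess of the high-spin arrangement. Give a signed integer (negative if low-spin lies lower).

12540

Group 7 minus oxidation state +2 gives a d⁵ configuration for Mn²⁺.
In the high-spin limit (t₂g³ eg²) the orbital term is 0.0Δₒ = 0 cm⁻¹, with no excess pairing.
Low-spin: t₂g⁵ eg⁰, orbital CFSE = -2.0Δₒ = -20220 cm⁻¹; plus 2 excess pairs × P = +32760 cm⁻¹; total 12540 cm⁻¹.
The difference is 12540 − (0) = 12540 cm⁻¹, so high-spin lies lower.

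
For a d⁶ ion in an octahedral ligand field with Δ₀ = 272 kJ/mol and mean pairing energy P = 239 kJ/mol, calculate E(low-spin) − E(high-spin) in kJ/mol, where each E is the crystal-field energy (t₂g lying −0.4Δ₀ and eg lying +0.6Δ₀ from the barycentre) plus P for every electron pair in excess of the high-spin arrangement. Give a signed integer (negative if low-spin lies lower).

High-spin: t₂g⁴ eg², CFSE = -0.4Δ₀ = -109 kJ/mol.
For low-spin the configuration is t₂g⁶ eg⁰: orbital energy -2.4 × 272 = -653 kJ/mol, and 2 additional pairs relative to high-spin add 478 kJ/mol, giving -175 kJ/mol.
Thus E(LS) − E(HS) = -66 kJ/mol.

-66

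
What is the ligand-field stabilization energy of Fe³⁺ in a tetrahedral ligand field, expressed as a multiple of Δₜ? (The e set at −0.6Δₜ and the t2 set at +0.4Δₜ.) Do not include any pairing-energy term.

0.0 Δₜ

Fe³⁺: group 8, so d-count = 8 − 3 = 5.
With tetrahedral geometry the complex is necessarily high-spin.
Configuration: e^2 t2^3.
CFSE = 2(-0.6Δₜ) + 3(0.4Δₜ) = -1.2Δₜ + 1.2Δₜ = 0.0Δₜ.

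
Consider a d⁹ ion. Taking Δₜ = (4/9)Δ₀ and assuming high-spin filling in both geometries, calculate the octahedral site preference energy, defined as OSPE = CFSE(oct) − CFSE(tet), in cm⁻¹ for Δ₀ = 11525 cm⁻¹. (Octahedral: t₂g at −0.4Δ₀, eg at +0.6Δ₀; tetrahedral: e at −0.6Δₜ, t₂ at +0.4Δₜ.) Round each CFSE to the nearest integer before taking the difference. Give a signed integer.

Octahedral high-spin t₂g⁶ eg³: CFSE = -0.6 × 11525 = -6915 cm⁻¹.
Tetrahedral: e⁴ t₂⁵, CFSE = 4(−0.6) + 5(+0.4) = -0.4Δₜ = -0.4 × (4/9) × 11525 = -2049 cm⁻¹.
Subtracting, OSPE = -6915 − (-2049) = -4866 cm⁻¹.

-4866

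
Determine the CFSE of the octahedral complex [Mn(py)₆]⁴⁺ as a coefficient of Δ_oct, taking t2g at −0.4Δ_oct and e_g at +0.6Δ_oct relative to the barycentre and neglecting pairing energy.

py is neutral, so the +4 overall charge sits on Mn: oxidation state +4.
Mn sits in group 7; removing 4 electrons leaves Mn⁴⁺ with 7 − 4 = 3 d electrons.
Configuration: t2g^3 e_g^0.
CFSE = 3(-0.4Δ_oct) + 0(0.6Δ_oct) = -1.2Δ_oct + 0.0Δ_oct = -1.2Δ_oct.

-1.2 Δ_oct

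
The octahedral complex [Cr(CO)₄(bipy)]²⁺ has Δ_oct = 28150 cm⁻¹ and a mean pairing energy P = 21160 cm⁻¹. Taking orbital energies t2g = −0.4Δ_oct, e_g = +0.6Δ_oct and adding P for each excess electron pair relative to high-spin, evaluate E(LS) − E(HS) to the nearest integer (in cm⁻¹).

-6990

Ligand charges: 4×(+0) from CO and 1×(+0) from bipy sum to +0; with overall charge +2, Cr is +2.
Cr²⁺: group 6, so d-count = 6 − 2 = 4.
High-spin: t2g^3 e_g^1, CFSE = -0.6Δ_oct = -16890 cm⁻¹.
For low-spin the configuration is t2g^4 e_g^0: orbital energy -1.6 × 28150 = -45040 cm⁻¹, and 1 additional pair relative to high-spin adds 21160 cm⁻¹, giving -23880 cm⁻¹.
The difference is -23880 − (-16890) = -6990 cm⁻¹, so low-spin lies lower.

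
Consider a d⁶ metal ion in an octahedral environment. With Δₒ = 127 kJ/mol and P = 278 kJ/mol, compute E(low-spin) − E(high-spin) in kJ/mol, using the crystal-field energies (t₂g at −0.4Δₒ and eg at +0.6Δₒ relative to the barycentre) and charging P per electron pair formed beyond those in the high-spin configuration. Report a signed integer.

302

In the high-spin limit (t₂g⁴ eg²) the orbital term is -0.4Δₒ = -51 kJ/mol, with no excess pairing.
Low-spin: t₂g⁶ eg⁰, orbital CFSE = -2.4Δₒ = -305 kJ/mol; plus 2 excess pairs × P = +556 kJ/mol; total 251 kJ/mol.
Thus E(LS) − E(HS) = 302 kJ/mol.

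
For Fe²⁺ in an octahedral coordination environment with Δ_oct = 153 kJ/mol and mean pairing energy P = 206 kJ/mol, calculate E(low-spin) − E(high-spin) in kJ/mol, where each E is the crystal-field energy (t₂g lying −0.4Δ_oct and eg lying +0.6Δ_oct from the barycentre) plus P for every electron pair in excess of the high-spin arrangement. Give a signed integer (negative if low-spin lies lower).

Fe is in group 8, so Fe²⁺ is d⁶ (8 − 2 = 6).
High-spin: t₂g⁴ eg², CFSE = -0.4Δ_oct = -61 kJ/mol.
Low-spin: t₂g⁶ eg⁰, orbital CFSE = -2.4Δ_oct = -367 kJ/mol; plus 2 excess pairs × P = +412 kJ/mol; total 45 kJ/mol.
E(LS) − E(HS) = 45 − (-61) = 106 kJ/mol.

106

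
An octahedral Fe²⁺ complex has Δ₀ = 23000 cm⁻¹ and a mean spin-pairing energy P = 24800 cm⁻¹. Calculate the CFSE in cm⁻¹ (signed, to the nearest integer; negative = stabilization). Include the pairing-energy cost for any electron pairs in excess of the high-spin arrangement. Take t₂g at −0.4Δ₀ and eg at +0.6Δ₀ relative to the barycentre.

Fe²⁺: group 8, so d-count = 8 − 2 = 6.
Since Δ₀ = 23000 cm⁻¹ < P = 24800 cm⁻¹, the complex adopts the high-spin configuration.
Configuration: t₂g⁴ eg².
Orbital CFSE = -0.4Δ₀ = -0.4 × 23000 = -9200 cm⁻¹.
High-spin has no excess pairs, so no pairing correction applies.

-9200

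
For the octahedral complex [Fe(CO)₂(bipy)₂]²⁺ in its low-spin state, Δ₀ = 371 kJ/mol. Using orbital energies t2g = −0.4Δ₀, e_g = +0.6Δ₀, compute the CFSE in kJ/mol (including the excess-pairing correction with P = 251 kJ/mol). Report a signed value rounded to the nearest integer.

-388

Ligand charges: 2×(+0) from CO and 2×(+0) from bipy sum to +0; with overall charge +2, Fe is +2.
Group 8 minus oxidation state +2 gives a d⁶ configuration for Fe²⁺.
The d⁶ electrons fill as t2g^6 e_g^0.
Orbital CFSE = 6(-0.4) + 0(0.6) = -2.4Δ₀ = -2.4 × 371 = -890 kJ/mol.
Relative to high-spin t2g^4 e_g^2 (1 paired), the low-spin configuration has 2 additional pairs, contributing +2 × 251 = +502 kJ/mol.
Combining: -890 + 502 = -388 kJ/mol.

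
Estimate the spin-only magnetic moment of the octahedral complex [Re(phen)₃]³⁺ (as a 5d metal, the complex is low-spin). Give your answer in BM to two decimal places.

2.83 BM

phen is neutral, so the +3 overall charge sits on Re: oxidation state +3.
Re³⁺: group 7, so d-count = 7 − 3 = 4.
Configuration: t₂g⁴ eg⁰ → 2 unpaired electrons.
μ(spin-only) = √[2(2+2)] = √8 ≈ 2.83 BM.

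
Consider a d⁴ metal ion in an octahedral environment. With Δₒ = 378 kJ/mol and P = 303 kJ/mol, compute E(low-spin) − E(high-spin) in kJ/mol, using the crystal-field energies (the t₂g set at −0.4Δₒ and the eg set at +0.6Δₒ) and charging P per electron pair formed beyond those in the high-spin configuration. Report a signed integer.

In the high-spin limit (t₂g³ eg¹) the orbital term is -0.6Δₒ = -227 kJ/mol, with no excess pairing.
For low-spin the configuration is t₂g⁴ eg⁰: orbital energy -1.6 × 378 = -605 kJ/mol, and 1 additional pair relative to high-spin adds 303 kJ/mol, giving -302 kJ/mol.
E(LS) − E(HS) = -302 − (-227) = -75 kJ/mol.

-75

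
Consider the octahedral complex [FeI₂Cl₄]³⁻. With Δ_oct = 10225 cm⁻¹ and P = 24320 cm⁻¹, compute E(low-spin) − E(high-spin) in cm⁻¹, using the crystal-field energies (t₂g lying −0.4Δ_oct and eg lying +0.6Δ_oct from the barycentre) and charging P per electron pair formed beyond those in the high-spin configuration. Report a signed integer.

Ligand charges: 2×(-1) from I⁻ and 4×(-1) from Cl⁻ sum to -6; with overall charge -3, Fe is +3.
Fe is in group 8, so Fe³⁺ is d⁵ (8 − 3 = 5).
High-spin d⁵ fills as t₂g³ eg² with CFSE 3(−0.4) + 2(+0.6) = 0.0Δ_oct = 0 cm⁻¹.
Low-spin t₂g⁵ eg⁰ gives -2.0Δ_oct = -20450 cm⁻¹, but forming 2 extra pairs costs 2P = 48640 cm⁻¹, so E(LS) = -20450 + 48640 = 28190 cm⁻¹.
The difference is 28190 − (0) = 28190 cm⁻¹, so high-spin lies lower.

28190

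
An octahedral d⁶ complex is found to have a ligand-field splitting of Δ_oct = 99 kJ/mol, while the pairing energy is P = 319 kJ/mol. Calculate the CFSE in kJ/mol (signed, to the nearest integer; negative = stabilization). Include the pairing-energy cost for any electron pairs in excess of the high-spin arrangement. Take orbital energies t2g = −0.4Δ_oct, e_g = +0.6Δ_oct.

Δ_oct < P, so pairing is avoided: the ground state is high-spin.
Filling d⁶ accordingly: t2g^4 e_g^2.
Orbital CFSE = -0.4Δ_oct = -0.4 × 99 = -40 kJ/mol.
High-spin has no excess pairs, so no pairing correction applies.

-40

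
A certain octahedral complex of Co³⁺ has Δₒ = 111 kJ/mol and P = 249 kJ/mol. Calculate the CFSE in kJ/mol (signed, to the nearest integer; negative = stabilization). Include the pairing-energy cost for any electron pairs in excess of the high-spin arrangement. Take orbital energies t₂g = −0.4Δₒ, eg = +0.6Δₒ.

-44

Group 9 minus oxidation state +3 gives a d⁶ configuration for Co³⁺.
With Δₒ < P the complex is high-spin.
Configuration: t₂g⁴ eg².
Orbital CFSE = -0.4Δₒ = -0.4 × 111 = -44 kJ/mol.
High-spin has no excess pairs, so no pairing correction applies.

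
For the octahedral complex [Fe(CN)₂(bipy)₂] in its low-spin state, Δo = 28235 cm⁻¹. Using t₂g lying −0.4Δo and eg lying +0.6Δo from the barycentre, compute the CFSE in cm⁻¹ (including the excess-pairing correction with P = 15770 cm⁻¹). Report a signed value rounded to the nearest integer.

Ligand charges: 2×(-1) from CN⁻ and 2×(+0) from bipy sum to -2; with overall charge +0, Fe is +2.
Fe sits in group 8; removing 2 electrons leaves Fe²⁺ with 8 − 2 = 6 d electrons.
Electron filling gives t₂g⁶ eg⁰.
The orbital stabilization is -2.4Δo = -2.4 × 28235 = -67764 cm⁻¹.
Relative to high-spin t₂g⁴ eg² (1 paired), the low-spin configuration has 2 additional pairs, contributing +2 × 15770 = +31540 cm⁻¹.
Overall CFSE = -67764 + 31540 = -36224 cm⁻¹.

-36224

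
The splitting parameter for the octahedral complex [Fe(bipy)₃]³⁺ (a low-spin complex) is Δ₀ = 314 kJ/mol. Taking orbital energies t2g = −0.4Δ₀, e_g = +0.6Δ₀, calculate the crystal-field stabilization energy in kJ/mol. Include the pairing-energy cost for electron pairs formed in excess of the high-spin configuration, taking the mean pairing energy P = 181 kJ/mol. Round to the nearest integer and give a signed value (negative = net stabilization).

bipy is neutral, so the +3 overall charge sits on Fe: oxidation state +3.
Group 8 minus oxidation state +3 gives a d⁵ configuration for Fe³⁺.
The d⁵ electrons fill as t2g^5 e_g^0.
CFSE(orbital) = 5×(-0.4Δ₀) + 0×(0.6Δ₀) = -2.0Δ₀; with Δ₀ = 314 kJ/mol that is -628 kJ/mol.
Pairing penalty: 2 pairs vs 0 in the high-spin reference → 2 extra × P = 362 kJ/mol.
Overall CFSE = -628 + 362 = -266 kJ/mol.

-266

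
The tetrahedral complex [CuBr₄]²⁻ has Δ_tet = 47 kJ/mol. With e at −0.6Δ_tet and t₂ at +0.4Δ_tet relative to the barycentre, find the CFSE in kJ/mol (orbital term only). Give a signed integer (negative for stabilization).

Each Br⁻ contributes -1; 4 × (-1) = -4. With overall charge -2, Cu is in the +2 oxidation state.
Cu²⁺: group 11, so d-count = 11 − 2 = 9.
With tetrahedral geometry the complex is necessarily high-spin.
Electron filling gives e⁴ t₂⁵.
CFSE(orbital) = 4×(-0.6Δ_tet) + 5×(0.4Δ_tet) = -0.4Δ_tet; with Δ_tet = 47 kJ/mol that is -19 kJ/mol.

-19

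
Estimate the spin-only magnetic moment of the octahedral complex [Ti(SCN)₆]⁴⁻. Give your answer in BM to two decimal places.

Each SCN⁻ contributes -1; 6 × (-1) = -6. With overall charge -4, Ti is in the +2 oxidation state.
Group 4 minus oxidation state +2 gives a d² configuration for Ti²⁺.
For octahedral d² the high- and low-spin configurations coincide.
Configuration: t₂g² eg⁰ → 2 unpaired electrons.
μ(spin-only) = √[2(2+2)] = √8 ≈ 2.83 BM.

2.83 BM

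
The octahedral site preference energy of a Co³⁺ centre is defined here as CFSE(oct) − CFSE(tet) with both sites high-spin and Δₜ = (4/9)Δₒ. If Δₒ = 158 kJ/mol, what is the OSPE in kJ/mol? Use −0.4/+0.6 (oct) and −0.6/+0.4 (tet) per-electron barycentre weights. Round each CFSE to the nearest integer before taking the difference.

-21

Co is in group 9, so Co³⁺ is d⁶ (9 − 3 = 6).
Octahedral high-spin t2g^4 e_g^2: CFSE = -0.4 × 158 = -63 kJ/mol.
Tetrahedral: e^3 t2^3, CFSE = 3(−0.6) + 3(+0.4) = -0.6Δₜ = -0.6 × (4/9) × 158 = -42 kJ/mol.
Subtracting, OSPE = -63 − (-42) = -21 kJ/mol.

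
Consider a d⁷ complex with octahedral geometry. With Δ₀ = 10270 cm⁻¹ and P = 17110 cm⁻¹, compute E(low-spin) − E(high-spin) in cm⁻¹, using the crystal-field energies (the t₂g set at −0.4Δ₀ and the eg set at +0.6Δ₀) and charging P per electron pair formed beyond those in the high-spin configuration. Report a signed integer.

6840

High-spin d⁷ fills as t₂g⁵ eg² with CFSE 5(−0.4) + 2(+0.6) = -0.8Δ₀ = -8216 cm⁻¹.
For low-spin the configuration is t₂g⁶ eg¹: orbital energy -1.8 × 10270 = -18486 cm⁻¹, and 1 additional pair relative to high-spin adds 17110 cm⁻¹, giving -1376 cm⁻¹.
Thus E(LS) − E(HS) = 6840 cm⁻¹.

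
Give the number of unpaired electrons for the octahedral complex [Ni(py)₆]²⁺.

2

py is neutral, so the +2 overall charge sits on Ni: oxidation state +2.
Ni²⁺: group 10, so d-count = 10 − 2 = 8.
For octahedral d⁸ the high- and low-spin configurations coincide.
Configuration: t2g^6 e_g^2, giving 2 unpaired electrons.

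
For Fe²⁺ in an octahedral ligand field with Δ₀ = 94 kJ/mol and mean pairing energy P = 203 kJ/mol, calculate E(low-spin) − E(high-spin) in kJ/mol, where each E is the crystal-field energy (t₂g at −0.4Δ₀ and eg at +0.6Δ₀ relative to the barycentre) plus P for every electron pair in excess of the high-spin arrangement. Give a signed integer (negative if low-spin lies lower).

218

Fe is in group 8, so Fe²⁺ is d⁶ (8 − 2 = 6).
High-spin: t₂g⁴ eg², CFSE = -0.4Δ₀ = -38 kJ/mol.
Low-spin t₂g⁶ eg⁰ gives -2.4Δ₀ = -226 kJ/mol, but forming 2 extra pairs costs 2P = 406 kJ/mol, so E(LS) = -226 + 406 = 180 kJ/mol.
E(LS) − E(HS) = 180 − (-38) = 218 kJ/mol.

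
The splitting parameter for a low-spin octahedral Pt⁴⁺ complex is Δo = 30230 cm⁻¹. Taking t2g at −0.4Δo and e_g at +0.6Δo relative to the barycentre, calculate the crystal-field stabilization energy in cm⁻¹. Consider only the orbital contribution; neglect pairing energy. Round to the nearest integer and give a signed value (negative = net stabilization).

Group 10 minus oxidation state +4 gives a d⁶ configuration for Pt⁴⁺.
Electron filling gives t2g^6 e_g^0.
The orbital stabilization is -2.4Δo = -2.4 × 30230 = -72552 cm⁻¹.

-72552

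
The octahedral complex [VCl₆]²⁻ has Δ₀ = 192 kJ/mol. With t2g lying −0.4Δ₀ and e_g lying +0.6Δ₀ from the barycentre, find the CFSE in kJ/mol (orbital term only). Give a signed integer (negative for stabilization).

Each Cl⁻ contributes -1; 6 × (-1) = -6. With overall charge -2, V is in the +4 oxidation state.
V is in group 5, so V⁴⁺ is d¹ (5 − 4 = 1).
For octahedral d¹ the high- and low-spin configurations coincide.
Configuration: t2g^1 e_g^0.
CFSE(orbital) = 1×(-0.4Δ₀) + 0×(0.6Δ₀) = -0.4Δ₀; with Δ₀ = 192 kJ/mol that is -77 kJ/mol.

-77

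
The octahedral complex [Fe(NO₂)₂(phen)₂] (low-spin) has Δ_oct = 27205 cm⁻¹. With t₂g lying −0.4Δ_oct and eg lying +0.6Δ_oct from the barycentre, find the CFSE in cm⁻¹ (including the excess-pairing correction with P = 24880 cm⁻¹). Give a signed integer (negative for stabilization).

Ligand charges: 2×(-1) from NO₂⁻ and 2×(+0) from phen sum to -2; with overall charge +0, Fe is +2.
Fe sits in group 8; removing 2 electrons leaves Fe²⁺ with 8 − 2 = 6 d electrons.
The d⁶ electrons fill as t₂g⁶ eg⁰.
CFSE(orbital) = 6×(-0.4Δ_oct) + 0×(0.6Δ_oct) = -2.4Δ_oct; with Δ_oct = 27205 cm⁻¹ that is -65292 cm⁻¹.
Relative to high-spin t₂g⁴ eg² (1 paired), the low-spin configuration has 2 additional pairs, contributing +2 × 24880 = +49760 cm⁻¹.
Combining: -65292 + 49760 = -15532 cm⁻¹.

-15532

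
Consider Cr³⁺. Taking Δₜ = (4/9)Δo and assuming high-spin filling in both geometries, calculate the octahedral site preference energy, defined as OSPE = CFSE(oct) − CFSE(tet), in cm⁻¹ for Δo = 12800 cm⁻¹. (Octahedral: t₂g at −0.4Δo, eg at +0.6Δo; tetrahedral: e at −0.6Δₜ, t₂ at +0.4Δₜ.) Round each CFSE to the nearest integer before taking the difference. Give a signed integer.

Cr sits in group 6; removing 3 electrons leaves Cr³⁺ with 6 − 3 = 3 d electrons.
In an octahedral site d³ (HS) is t₂g³ eg⁰, giving CFSE(oct) = -1.2Δo = -15360 cm⁻¹.
In a tetrahedral site the filling is e² t₂¹: CFSE(tet) = -0.8Δₜ = -0.8 × (4/9)(12800) = -4551 cm⁻¹.
OSPE = CFSE(oct) − CFSE(tet) = -15360 − (-4551) = -10809 cm⁻¹.

-10809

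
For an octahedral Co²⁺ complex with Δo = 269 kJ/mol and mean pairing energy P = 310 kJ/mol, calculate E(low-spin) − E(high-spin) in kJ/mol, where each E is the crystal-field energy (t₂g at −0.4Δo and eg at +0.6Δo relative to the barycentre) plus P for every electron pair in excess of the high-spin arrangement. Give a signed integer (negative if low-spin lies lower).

Co²⁺: group 9, so d-count = 9 − 2 = 7.
High-spin: t₂g⁵ eg², CFSE = -0.8Δo = -215 kJ/mol.
For low-spin the configuration is t₂g⁶ eg¹: orbital energy -1.8 × 269 = -484 kJ/mol, and 1 additional pair relative to high-spin adds 310 kJ/mol, giving -174 kJ/mol.
Thus E(LS) − E(HS) = 41 kJ/mol.

41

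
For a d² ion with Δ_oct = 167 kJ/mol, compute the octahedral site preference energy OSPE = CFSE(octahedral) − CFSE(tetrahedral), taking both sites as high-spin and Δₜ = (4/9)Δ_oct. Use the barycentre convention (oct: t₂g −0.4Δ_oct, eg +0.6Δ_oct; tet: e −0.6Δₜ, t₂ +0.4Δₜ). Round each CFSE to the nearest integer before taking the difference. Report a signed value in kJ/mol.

-45

Octahedral (high-spin): t2g^2 e_g^0, CFSE = 2(−0.4) + 0(+0.6) = -0.8Δ_oct = -0.8 × 167 = -134 kJ/mol.
Tetrahedral e^2 t2^0 gives -1.2Δₜ = -1.2 × (4/9) × 167 = -89 kJ/mol.
OSPE = CFSE(oct) − CFSE(tet) = -134 − (-89) = -45 kJ/mol.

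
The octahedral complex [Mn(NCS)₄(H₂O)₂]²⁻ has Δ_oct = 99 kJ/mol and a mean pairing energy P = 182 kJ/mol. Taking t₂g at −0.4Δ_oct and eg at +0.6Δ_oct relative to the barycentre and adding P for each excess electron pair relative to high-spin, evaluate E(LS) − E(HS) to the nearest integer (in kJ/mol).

166

Ligand charges: 4×(-1) from NCS⁻ and 2×(+0) from H₂O sum to -4; with overall charge -2, Mn is +2.
Mn²⁺: group 7, so d-count = 7 − 2 = 5.
High-spin d⁵ fills as t₂g³ eg² with CFSE 3(−0.4) + 2(+0.6) = 0.0Δ_oct = 0 kJ/mol.
For low-spin the configuration is t₂g⁵ eg⁰: orbital energy -2.0 × 99 = -198 kJ/mol, and 2 additional pairs relative to high-spin add 364 kJ/mol, giving 166 kJ/mol.
Thus E(LS) − E(HS) = 166 kJ/mol.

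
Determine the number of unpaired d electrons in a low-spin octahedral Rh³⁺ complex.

0

Group 9 minus oxidation state +3 gives a d⁶ configuration for Rh³⁺.
Configuration: t2g^6 e_g^0, giving 0 unpaired electrons.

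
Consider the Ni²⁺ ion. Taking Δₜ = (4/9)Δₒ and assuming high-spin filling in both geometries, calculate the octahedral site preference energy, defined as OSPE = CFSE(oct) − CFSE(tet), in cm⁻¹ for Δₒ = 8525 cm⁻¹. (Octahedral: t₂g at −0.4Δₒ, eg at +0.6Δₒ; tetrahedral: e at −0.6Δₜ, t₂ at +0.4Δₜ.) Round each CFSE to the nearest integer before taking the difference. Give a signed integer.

-7199

Ni sits in group 10; removing 2 electrons leaves Ni²⁺ with 10 − 2 = 8 d electrons.
Octahedral high-spin t2g^6 e_g^2: CFSE = -1.2 × 8525 = -10230 cm⁻¹.
Tetrahedral: e^4 t2^4, CFSE = 4(−0.6) + 4(+0.4) = -0.8Δₜ = -0.8 × (4/9) × 8525 = -3031 cm⁻¹.
OSPE = -10230 − (-3031) = -7199 cm⁻¹.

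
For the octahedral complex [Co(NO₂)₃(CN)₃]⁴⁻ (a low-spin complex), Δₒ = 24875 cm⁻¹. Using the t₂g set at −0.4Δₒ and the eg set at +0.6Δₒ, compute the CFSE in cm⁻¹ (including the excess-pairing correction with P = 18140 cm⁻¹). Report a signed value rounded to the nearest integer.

-26635

Ligand charges: 3×(-1) from NO₂⁻ and 3×(-1) from CN⁻ sum to -6; with overall charge -4, Co is +2.
Co sits in group 9; removing 2 electrons leaves Co²⁺ with 9 − 2 = 7 d electrons.
The d⁷ electrons fill as t₂g⁶ eg¹.
The orbital stabilization is -1.8Δₒ = -1.8 × 24875 = -44775 cm⁻¹.
Pairing penalty: 3 pairs vs 2 in the high-spin reference → 1 extra × P = 18140 cm⁻¹.
Overall CFSE = -44775 + 18140 = -26635 cm⁻¹.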